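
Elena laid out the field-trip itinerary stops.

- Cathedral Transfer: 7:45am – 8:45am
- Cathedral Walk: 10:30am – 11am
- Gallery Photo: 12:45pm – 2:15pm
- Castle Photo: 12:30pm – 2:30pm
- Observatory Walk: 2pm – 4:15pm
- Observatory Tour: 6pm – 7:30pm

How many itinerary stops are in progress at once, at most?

3

Sort all start/end points and keep a running count:
7:45am start Cathedral Transfer → 1
8:45am end Cathedral Transfer → 0
10:30am start Cathedral Walk → 1
11am end Cathedral Walk → 0
12:30pm start Castle Photo → 1
12:45pm start Gallery Photo → 2
2pm start Observatory Walk → 3
2:15pm end Gallery Photo → 2
2:30pm end Castle Photo → 1
4:15pm end Observatory Walk → 0
6pm start Observatory Tour → 1
7:30pm end Observatory Tour → 0
Peak is 3, at 2pm (Castle Photo, Gallery Photo, Observatory Walk).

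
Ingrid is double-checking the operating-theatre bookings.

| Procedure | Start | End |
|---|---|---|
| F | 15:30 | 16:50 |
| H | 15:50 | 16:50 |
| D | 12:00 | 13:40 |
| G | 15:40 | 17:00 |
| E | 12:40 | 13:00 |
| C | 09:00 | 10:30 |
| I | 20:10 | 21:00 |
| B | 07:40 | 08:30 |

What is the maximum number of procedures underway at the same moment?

Sort all start/end points and keep a running count:
07:40 start B → 1
08:30 end B → 0
09:00 start C → 1
10:30 end C → 0
12:00 start D → 1
12:40 start E → 2
13:00 end E → 1
13:40 end D → 0
15:30 start F → 1
15:40 start G → 2
15:50 start H → 3
16:50 end F → 2
16:50 end H → 1
17:00 end G → 0
20:10 start I → 1
21:00 end I → 0
Peak is 3, at 15:50 (F, G, H).

3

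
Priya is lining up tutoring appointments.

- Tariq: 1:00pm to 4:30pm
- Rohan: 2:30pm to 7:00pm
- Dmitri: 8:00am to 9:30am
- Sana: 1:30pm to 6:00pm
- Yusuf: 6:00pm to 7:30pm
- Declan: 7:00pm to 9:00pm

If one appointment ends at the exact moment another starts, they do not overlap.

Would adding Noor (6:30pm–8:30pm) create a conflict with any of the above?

Yes — it overlaps Declan, Rohan, Yusuf

Dmitri: ends 9:30am at or before Noor starts 6:30pm → clear.
Tariq: ends 4:30pm at or before Noor starts 6:30pm → clear.
Sana: ends 6:00pm at or before Noor starts 6:30pm → clear.
Rohan: starts 2:30pm before Noor ends 8:30pm, and ends 7:00pm after Noor starts 6:30pm → overlap.
Yusuf: starts 6:00pm before Noor ends 8:30pm, and ends 7:30pm after Noor starts 6:30pm → overlap.
Declan: starts 7:00pm before Noor ends 8:30pm, and ends 9:00pm after Noor starts 6:30pm → overlap.
Noor overlaps Yusuf, Declan, Rohan.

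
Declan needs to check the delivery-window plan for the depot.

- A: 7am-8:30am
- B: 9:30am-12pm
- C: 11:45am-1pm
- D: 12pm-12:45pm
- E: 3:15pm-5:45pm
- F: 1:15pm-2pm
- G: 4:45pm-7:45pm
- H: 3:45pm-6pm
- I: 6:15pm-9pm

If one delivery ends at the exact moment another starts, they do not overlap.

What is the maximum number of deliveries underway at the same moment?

Walk through starts and ends in time order (an end at T is processed before a start at T):
7am start A → 1
8:30am end A → 0
9:30am start B → 1
11:45am start C → 2
12pm end B → 1
12pm start D → 2
12:45pm end D → 1
1pm end C → 0
1:15pm start F → 1
2pm end F → 0
3:15pm start E → 1
3:45pm start H → 2
4:45pm start G → 3
5:45pm end E → 2
6pm end H → 1
6:15pm start I → 2
7:45pm end G → 1
9pm end I → 0
Peak is 3, at 4:45pm (E, G, H).

3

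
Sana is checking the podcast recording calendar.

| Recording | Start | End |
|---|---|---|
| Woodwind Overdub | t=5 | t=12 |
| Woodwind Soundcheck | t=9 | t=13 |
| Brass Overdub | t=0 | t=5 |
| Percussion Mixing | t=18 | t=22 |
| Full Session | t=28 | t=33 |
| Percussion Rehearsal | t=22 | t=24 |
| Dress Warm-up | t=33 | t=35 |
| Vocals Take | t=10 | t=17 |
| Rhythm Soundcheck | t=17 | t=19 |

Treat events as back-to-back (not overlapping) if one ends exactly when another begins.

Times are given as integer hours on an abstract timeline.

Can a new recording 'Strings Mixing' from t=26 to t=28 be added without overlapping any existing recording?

Yes — the slot is free

Brass Overdub: ends t=5 at or before Strings Mixing starts t=26 → clear.
Woodwind Overdub: ends t=12 at or before Strings Mixing starts t=26 → clear.
Woodwind Soundcheck: ends t=13 at or before Strings Mixing starts t=26 → clear.
Vocals Take: ends t=17 at or before Strings Mixing starts t=26 → clear.
Rhythm Soundcheck: ends t=19 at or before Strings Mixing starts t=26 → clear.
Percussion Mixing: ends t=22 at or before Strings Mixing starts t=26 → clear.
Percussion Rehearsal: ends t=24 at or before Strings Mixing starts t=26 → clear.
Full Session: starts t=28 at or after Strings Mixing ends t=28 → clear.
Dress Warm-up: starts t=33 at or after Strings Mixing ends t=28 → clear.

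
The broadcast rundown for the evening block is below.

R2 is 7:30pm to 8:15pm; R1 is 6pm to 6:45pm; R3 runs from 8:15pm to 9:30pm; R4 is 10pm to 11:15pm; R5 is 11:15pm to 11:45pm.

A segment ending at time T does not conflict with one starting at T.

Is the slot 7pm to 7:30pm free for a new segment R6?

Yes — the slot is free

R1: ends 6:45pm at or before R6 starts 7pm → clear.
R2: starts 7:30pm at or after R6 ends 7:30pm → clear.
R3: starts 8:15pm at or after R6 ends 7:30pm → clear.
R4: starts 10pm at or after R6 ends 7:30pm → clear.
R5: starts 11:15pm at or after R6 ends 7:30pm → clear.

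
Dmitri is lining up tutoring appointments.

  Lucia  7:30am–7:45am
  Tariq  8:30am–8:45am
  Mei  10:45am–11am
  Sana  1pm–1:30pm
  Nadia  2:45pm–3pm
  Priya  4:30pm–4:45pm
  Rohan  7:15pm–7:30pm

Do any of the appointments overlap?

No

Sorted by start: Lucia, Tariq, Mei, Sana, Nadia, Priya, Rohan.
Tariq starts after Lucia ends, so Lucia has no further overlaps.
Mei starts after Tariq ends, so Tariq has no further overlaps.
Sana starts after Mei ends, so Mei has no further overlaps.
Nadia starts after Sana ends, so Sana has no further overlaps.
Priya starts after Nadia ends, so Nadia has no further overlaps.
Rohan starts after Priya ends.
Every pair is clear; the schedule has no overlaps.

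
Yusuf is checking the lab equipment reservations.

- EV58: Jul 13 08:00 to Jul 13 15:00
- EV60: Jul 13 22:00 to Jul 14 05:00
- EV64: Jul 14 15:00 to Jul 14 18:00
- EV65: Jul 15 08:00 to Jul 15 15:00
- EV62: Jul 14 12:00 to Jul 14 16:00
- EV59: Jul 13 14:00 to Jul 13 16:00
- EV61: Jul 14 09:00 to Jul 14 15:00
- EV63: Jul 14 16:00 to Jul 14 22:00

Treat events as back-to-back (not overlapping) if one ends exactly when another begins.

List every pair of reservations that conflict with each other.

Check each pair: they overlap iff neither finishes before the other starts.
Sorted by start: EV58, EV59, EV60, EV61, EV62, EV64, EV63, EV65.
EV59 starts before EV58 ends → EV58 and EV59 overlap.
EV60 starts after EV58 ends, so EV58 has no further overlaps.
EV60 starts after EV59 ends, so EV59 has no further overlaps.
EV61 starts after EV60 ends, so EV60 has no further overlaps.
EV62 starts before EV61 ends → EV61 and EV62 overlap.
EV64 starts exactly when EV61 ends (back-to-back, no overlap), so EV61 has no further overlaps.
EV64 starts before EV62 ends → EV62 and EV64 overlap.
EV63 starts exactly when EV62 ends (back-to-back, no overlap), so EV62 has no further overlaps.
EV63 starts before EV64 ends → EV64 and EV63 overlap.
EV65 starts after EV64 ends.
EV65 starts after EV63 ends.

EV58 & EV59, EV61 & EV62, EV62 & EV64, EV63 & EV64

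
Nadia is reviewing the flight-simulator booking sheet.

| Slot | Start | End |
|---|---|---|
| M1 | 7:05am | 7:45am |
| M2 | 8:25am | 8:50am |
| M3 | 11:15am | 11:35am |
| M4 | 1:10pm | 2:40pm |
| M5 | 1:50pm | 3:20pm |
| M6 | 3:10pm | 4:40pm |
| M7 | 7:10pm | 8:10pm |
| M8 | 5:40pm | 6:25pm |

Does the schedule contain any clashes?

Two intervals overlap when each starts before the other ends.
Sorted by start: M1, M2, M3, M4, M5, M6, M8, M7.
M2 starts after M1 ends, so nothing later overlaps M1 either.
M3 starts after M2 ends, so nothing later overlaps M2 either.
M4 starts after M3 ends, so nothing later overlaps M3 either.
M5 starts before M4 ends → M4 and M5 overlap.
That's a conflict, so the schedule is not conflict-free.

Yes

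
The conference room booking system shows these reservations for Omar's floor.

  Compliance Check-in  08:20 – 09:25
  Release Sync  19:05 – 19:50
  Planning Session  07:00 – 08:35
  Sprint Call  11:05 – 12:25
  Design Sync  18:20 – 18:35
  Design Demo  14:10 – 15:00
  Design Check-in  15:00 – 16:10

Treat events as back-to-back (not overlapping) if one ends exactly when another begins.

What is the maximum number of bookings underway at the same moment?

2

Walk through starts and ends in time order (an end at T is processed before a start at T):
07:00 start Planning Session → 1
08:20 start Compliance Check-in → 2
08:35 end Planning Session → 1
09:25 end Compliance Check-in → 0
11:05 start Sprint Call → 1
12:25 end Sprint Call → 0
14:10 start Design Demo → 1
15:00 end Design Demo → 0
15:00 start Design Check-in → 1
16:10 end Design Check-in → 0
18:20 start Design Sync → 1
18:35 end Design Sync → 0
19:05 start Release Sync → 1
19:50 end Release Sync → 0
Peak is 2, at 08:20 (Compliance Check-in, Planning Session).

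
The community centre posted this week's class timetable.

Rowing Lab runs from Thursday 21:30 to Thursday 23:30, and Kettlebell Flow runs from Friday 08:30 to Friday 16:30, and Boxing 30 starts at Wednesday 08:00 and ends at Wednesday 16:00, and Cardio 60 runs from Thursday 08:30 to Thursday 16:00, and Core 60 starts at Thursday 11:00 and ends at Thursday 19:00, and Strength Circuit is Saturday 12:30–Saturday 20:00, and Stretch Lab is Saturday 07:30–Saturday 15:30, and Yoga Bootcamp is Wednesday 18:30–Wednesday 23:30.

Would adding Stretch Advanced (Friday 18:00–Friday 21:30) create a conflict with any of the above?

No — it doesn't clash with anything

Boxing 30: ends Wednesday 16:00 at or before Stretch Advanced starts Friday 18:00 → clear.
Yoga Bootcamp: ends Wednesday 23:30 at or before Stretch Advanced starts Friday 18:00 → clear.
Cardio 60: ends Thursday 16:00 at or before Stretch Advanced starts Friday 18:00 → clear.
Core 60: ends Thursday 19:00 at or before Stretch Advanced starts Friday 18:00 → clear.
Rowing Lab: ends Thursday 23:30 at or before Stretch Advanced starts Friday 18:00 → clear.
Kettlebell Flow: ends Friday 16:30 at or before Stretch Advanced starts Friday 18:00 → clear.
Stretch Lab: starts Saturday 07:30 at or after Stretch Advanced ends Friday 21:30 → clear.
Strength Circuit: starts Saturday 12:30 at or after Stretch Advanced ends Friday 21:30 → clear.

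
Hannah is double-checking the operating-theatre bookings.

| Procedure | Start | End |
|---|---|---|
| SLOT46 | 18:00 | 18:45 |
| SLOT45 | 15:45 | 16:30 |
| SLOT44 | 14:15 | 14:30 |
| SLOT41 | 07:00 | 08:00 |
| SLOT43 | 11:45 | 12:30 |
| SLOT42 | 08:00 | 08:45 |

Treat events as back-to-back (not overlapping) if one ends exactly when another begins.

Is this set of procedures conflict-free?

Sorted by start: SLOT41, SLOT42, SLOT43, SLOT44, SLOT45, SLOT46.
SLOT42 starts exactly when SLOT41 ends (back-to-back, no overlap), so SLOT41 has no further overlaps.
SLOT43 starts after SLOT42 ends, so SLOT42 has no further overlaps.
SLOT44 starts after SLOT43 ends, so SLOT43 has no further overlaps.
SLOT45 starts after SLOT44 ends, so SLOT44 has no further overlaps.
SLOT46 starts after SLOT45 ends.
Every pair is clear; the schedule has no overlaps.

Yes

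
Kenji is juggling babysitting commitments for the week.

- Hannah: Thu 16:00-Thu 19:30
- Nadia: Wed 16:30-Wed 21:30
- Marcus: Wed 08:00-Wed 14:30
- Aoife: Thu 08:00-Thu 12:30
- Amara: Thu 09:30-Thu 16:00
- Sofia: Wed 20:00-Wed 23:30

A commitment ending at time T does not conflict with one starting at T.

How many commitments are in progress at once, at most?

Sort all start/end points and keep a running count:
Wed 08:00 start Marcus → 1
Wed 14:30 end Marcus → 0
Wed 16:30 start Nadia → 1
Wed 20:00 start Sofia → 2
Wed 21:30 end Nadia → 1
Wed 23:30 end Sofia → 0
Thu 08:00 start Aoife → 1
Thu 09:30 start Amara → 2
Thu 12:30 end Aoife → 1
Thu 16:00 end Amara → 0
Thu 16:00 start Hannah → 1
Thu 19:30 end Hannah → 0
Peak is 2, at Wed 20:00 (Nadia, Sofia).

2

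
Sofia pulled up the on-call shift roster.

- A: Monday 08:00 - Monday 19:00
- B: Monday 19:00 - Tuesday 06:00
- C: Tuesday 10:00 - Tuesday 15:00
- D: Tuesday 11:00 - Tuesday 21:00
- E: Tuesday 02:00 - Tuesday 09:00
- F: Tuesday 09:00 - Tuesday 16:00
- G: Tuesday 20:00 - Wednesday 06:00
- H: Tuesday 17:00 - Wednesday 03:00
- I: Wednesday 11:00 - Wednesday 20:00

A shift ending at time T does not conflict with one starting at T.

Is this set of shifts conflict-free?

Two intervals overlap when each starts before the other ends.
Sorted by start: A, B, E, F, C, D, H, G, I.
B starts exactly when A ends (back-to-back, no overlap); A is clear from here.
E starts before B ends → B and E overlap.
That's a conflict, so the schedule is not conflict-free.

No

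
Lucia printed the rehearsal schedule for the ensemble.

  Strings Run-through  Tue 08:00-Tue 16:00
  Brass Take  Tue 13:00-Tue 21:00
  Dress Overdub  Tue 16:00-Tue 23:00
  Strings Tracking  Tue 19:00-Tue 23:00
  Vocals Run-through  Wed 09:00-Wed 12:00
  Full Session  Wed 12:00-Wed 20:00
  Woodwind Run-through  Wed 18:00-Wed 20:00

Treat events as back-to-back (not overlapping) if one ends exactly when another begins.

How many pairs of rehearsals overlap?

Sorted by start: Strings Run-through, Brass Take, Dress Overdub, Strings Tracking, Vocals Run-through, Full Session, Woodwind Run-through.
Brass Take starts before Strings Run-through ends → Strings Run-through and Brass Take overlap.
Dress Overdub starts exactly when Strings Run-through ends (back-to-back, no overlap), so Strings Run-through has no further overlaps.
Dress Overdub starts before Brass Take ends → Brass Take and Dress Overdub overlap.
Strings Tracking starts before Brass Take ends → Brass Take and Strings Tracking overlap.
Vocals Run-through starts after Brass Take ends, so Brass Take has no further overlaps.
Strings Tracking starts before Dress Overdub ends → Dress Overdub and Strings Tracking overlap.
Vocals Run-through starts after Dress Overdub ends, so Dress Overdub has no further overlaps.
Vocals Run-through starts after Strings Tracking ends, so Strings Tracking has no further overlaps.
Full Session starts exactly when Vocals Run-through ends (back-to-back, no overlap), so Vocals Run-through has no further overlaps.
Woodwind Run-through starts before Full Session ends → Full Session and Woodwind Run-through overlap.
Overlapping pairs: Brass Take & Dress Overdub, Brass Take & Strings Run-through, Brass Take & Strings Tracking, Dress Overdub & Strings Tracking, Full Session & Woodwind Run-through — 5 in total.

5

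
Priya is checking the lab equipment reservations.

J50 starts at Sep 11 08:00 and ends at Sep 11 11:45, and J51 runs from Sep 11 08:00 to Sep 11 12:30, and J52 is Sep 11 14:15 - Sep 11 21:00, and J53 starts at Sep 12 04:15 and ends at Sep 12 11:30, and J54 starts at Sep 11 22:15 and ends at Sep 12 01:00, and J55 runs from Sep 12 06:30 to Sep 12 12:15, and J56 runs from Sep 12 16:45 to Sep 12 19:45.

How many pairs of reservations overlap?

Sorted by start: J50, J51, J52, J54, J53, J55, J56.
J51 starts before J50 ends → J50 and J51 overlap.
J52 starts after J50 ends, so nothing later overlaps J50 either.
J52 starts after J51 ends, so nothing later overlaps J51 either.
J54 starts after J52 ends, so nothing later overlaps J52 either.
J53 starts after J54 ends, so nothing later overlaps J54 either.
J55 starts before J53 ends → J53 and J55 overlap.
J56 starts after J53 ends.
J56 starts after J55 ends.
Overlapping pairs: J50 & J51, J53 & J55 — 2 in total.

2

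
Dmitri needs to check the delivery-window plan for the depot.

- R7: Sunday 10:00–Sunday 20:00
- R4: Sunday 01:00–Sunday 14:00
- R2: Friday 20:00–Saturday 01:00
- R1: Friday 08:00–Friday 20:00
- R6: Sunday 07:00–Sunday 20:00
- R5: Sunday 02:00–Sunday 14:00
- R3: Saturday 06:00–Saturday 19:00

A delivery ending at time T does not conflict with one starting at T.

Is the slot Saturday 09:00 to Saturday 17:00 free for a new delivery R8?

R1: ends Friday 20:00 at or before R8 starts Saturday 09:00 → clear.
R2: ends Saturday 01:00 at or before R8 starts Saturday 09:00 → clear.
R3: starts Saturday 06:00 before R8 ends Saturday 17:00, and ends Saturday 19:00 after R8 starts Saturday 09:00 → overlap.
R4: starts Sunday 01:00 at or after R8 ends Saturday 17:00 → clear.
R5: starts Sunday 02:00 at or after R8 ends Saturday 17:00 → clear.
R6: starts Sunday 07:00 at or after R8 ends Saturday 17:00 → clear.
R7: starts Sunday 10:00 at or after R8 ends Saturday 17:00 → clear.
R8 overlaps R3.

No — it overlaps R3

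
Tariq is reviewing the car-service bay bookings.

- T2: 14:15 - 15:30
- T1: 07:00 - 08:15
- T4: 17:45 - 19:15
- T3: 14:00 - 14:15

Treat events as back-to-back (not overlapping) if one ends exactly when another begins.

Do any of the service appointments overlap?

No

Sorted by start: T1, T3, T2, T4.
T3 starts after T1 ends — done with T1.
T2 starts exactly when T3 ends (back-to-back, no overlap) — done with T3.
T4 starts after T2 ends.
Every pair is clear; the schedule has no overlaps.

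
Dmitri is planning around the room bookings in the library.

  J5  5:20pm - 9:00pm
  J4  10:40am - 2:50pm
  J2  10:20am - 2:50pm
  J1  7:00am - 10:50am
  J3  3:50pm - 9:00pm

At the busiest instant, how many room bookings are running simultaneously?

Sort all start/end points and keep a running count:
7:00am start J1 → 1
10:20am start J2 → 2
10:40am start J4 → 3
10:50am end J1 → 2
2:50pm end J2 → 1
2:50pm end J4 → 0
3:50pm start J3 → 1
5:20pm start J5 → 2
9:00pm end J3 → 1
9:00pm end J5 → 0
Peak is 3, at 10:40am (J1, J2, J4).

3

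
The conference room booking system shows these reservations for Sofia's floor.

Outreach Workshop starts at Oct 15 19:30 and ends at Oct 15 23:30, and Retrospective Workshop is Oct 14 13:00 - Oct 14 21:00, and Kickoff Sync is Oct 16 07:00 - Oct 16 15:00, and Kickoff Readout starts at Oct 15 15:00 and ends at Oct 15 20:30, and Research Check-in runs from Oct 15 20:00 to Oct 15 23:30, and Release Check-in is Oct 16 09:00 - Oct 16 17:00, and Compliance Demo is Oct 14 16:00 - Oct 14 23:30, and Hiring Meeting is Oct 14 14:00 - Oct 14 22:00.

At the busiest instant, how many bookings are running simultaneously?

Walk through starts and ends in time order (an end at T is processed before a start at T):
Oct 14 13:00 start Retrospective Workshop → 1
Oct 14 14:00 start Hiring Meeting → 2
Oct 14 16:00 start Compliance Demo → 3
Oct 14 21:00 end Retrospective Workshop → 2
Oct 14 22:00 end Hiring Meeting → 1
Oct 14 23:30 end Compliance Demo → 0
Oct 15 15:00 start Kickoff Readout → 1
Oct 15 19:30 start Outreach Workshop → 2
Oct 15 20:00 start Research Check-in → 3
Oct 15 20:30 end Kickoff Readout → 2
Oct 15 23:30 end Outreach Workshop → 1
Oct 15 23:30 end Research Check-in → 0
Oct 16 07:00 start Kickoff Sync → 1
Oct 16 09:00 start Release Check-in → 2
Oct 16 15:00 end Kickoff Sync → 1
Oct 16 17:00 end Release Check-in → 0
Peak is 3, at Oct 14 16:00 (Compliance Demo, Hiring Meeting, Retrospective Workshop).

3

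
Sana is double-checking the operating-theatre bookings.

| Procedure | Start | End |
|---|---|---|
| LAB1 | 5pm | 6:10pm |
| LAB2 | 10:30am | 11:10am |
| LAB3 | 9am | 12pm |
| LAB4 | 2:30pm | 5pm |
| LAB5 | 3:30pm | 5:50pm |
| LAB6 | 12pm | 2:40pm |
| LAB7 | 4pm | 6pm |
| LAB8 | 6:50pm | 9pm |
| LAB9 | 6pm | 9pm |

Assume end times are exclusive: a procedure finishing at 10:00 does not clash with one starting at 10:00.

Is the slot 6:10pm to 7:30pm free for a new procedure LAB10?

No — it overlaps LAB8, LAB9

LAB3: ends 12pm at or before LAB10 starts 6:10pm → clear.
LAB2: ends 11:10am at or before LAB10 starts 6:10pm → clear.
LAB6: ends 2:40pm at or before LAB10 starts 6:10pm → clear.
LAB4: ends 5pm at or before LAB10 starts 6:10pm → clear.
LAB5: ends 5:50pm at or before LAB10 starts 6:10pm → clear.
LAB7: ends 6pm at or before LAB10 starts 6:10pm → clear.
LAB1: ends 6:10pm at or before LAB10 starts 6:10pm → clear.
LAB9: starts 6pm before LAB10 ends 7:30pm, and ends 9pm after LAB10 starts 6:10pm → overlap.
LAB8: starts 6:50pm before LAB10 ends 7:30pm, and ends 9pm after LAB10 starts 6:10pm → overlap.
LAB10 overlaps LAB8, LAB9.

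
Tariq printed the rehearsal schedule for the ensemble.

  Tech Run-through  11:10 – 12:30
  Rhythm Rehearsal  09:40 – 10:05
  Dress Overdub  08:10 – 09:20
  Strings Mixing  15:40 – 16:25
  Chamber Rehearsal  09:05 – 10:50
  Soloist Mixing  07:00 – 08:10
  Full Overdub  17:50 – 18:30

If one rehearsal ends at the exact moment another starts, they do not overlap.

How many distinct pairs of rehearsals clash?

Check each pair: they overlap iff neither finishes before the other starts.
Sorted by start: Soloist Mixing, Dress Overdub, Chamber Rehearsal, Rhythm Rehearsal, Tech Run-through, Strings Mixing, Full Overdub.
Dress Overdub starts exactly when Soloist Mixing ends (back-to-back, no overlap), so Soloist Mixing has no further overlaps.
Chamber Rehearsal starts before Dress Overdub ends → Dress Overdub and Chamber Rehearsal overlap.
Rhythm Rehearsal starts after Dress Overdub ends, so Dress Overdub has no further overlaps.
Rhythm Rehearsal starts before Chamber Rehearsal ends → Chamber Rehearsal and Rhythm Rehearsal overlap.
Tech Run-through starts after Chamber Rehearsal ends, so Chamber Rehearsal has no further overlaps.
Tech Run-through starts after Rhythm Rehearsal ends, so Rhythm Rehearsal has no further overlaps.
Strings Mixing starts after Tech Run-through ends, so Tech Run-through has no further overlaps.
Full Overdub starts after Strings Mixing ends.
Overlapping pairs: Chamber Rehearsal & Dress Overdub, Chamber Rehearsal & Rhythm Rehearsal — 2 in total.

2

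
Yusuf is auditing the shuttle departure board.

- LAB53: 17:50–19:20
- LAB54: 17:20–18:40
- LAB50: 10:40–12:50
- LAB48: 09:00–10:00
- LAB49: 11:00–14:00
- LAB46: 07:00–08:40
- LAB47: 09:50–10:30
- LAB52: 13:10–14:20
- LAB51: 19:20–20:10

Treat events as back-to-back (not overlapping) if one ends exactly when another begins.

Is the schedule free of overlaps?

Sorted by start: LAB46, LAB48, LAB47, LAB50, LAB49, LAB52, LAB54, LAB53, LAB51.
LAB48 starts after LAB46 ends; LAB46 is clear from here.
LAB47 starts before LAB48 ends → LAB48 and LAB47 overlap.
That's a conflict, so the schedule is not conflict-free.

No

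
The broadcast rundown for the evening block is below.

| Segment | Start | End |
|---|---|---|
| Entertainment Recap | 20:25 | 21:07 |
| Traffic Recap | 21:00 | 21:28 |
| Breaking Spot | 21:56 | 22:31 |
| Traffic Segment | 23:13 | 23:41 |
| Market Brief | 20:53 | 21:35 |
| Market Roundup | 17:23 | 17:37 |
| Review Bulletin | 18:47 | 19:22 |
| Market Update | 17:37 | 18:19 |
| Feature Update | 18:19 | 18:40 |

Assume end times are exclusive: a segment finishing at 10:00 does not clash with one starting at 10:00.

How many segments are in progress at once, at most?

3

Sort all start/end points and keep a running count:
17:23 start Market Roundup → 1
17:37 end Market Roundup → 0
17:37 start Market Update → 1
18:19 end Market Update → 0
18:19 start Feature Update → 1
18:40 end Feature Update → 0
18:47 start Review Bulletin → 1
19:22 end Review Bulletin → 0
20:25 start Entertainment Recap → 1
20:53 start Market Brief → 2
21:00 start Traffic Recap → 3
21:07 end Entertainment Recap → 2
21:28 end Traffic Recap → 1
21:35 end Market Brief → 0
21:56 start Breaking Spot → 1
22:31 end Breaking Spot → 0
23:13 start Traffic Segment → 1
23:41 end Traffic Segment → 0
Peak is 3, at 21:00 (Entertainment Recap, Market Brief, Traffic Recap).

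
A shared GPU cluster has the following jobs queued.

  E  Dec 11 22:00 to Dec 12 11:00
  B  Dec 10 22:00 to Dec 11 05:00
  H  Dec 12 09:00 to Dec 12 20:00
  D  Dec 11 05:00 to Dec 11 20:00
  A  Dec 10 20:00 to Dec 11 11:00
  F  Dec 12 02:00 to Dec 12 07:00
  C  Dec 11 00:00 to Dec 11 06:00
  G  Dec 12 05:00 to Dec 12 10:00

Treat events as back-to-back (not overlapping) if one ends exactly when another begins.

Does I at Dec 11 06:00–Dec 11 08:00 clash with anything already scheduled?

A: starts Dec 10 20:00 before I ends Dec 11 08:00, and ends Dec 11 11:00 after I starts Dec 11 06:00 → overlap.
B: ends Dec 11 05:00 at or before I starts Dec 11 06:00 → clear.
C: ends Dec 11 06:00 at or before I starts Dec 11 06:00 → clear.
D: starts Dec 11 05:00 before I ends Dec 11 08:00, and ends Dec 11 20:00 after I starts Dec 11 06:00 → overlap.
E: starts Dec 11 22:00 at or after I ends Dec 11 08:00 → clear.
F: starts Dec 12 02:00 at or after I ends Dec 11 08:00 → clear.
G: starts Dec 12 05:00 at or after I ends Dec 11 08:00 → clear.
H: starts Dec 12 09:00 at or after I ends Dec 11 08:00 → clear.
I overlaps A, D.

Yes — it overlaps A, D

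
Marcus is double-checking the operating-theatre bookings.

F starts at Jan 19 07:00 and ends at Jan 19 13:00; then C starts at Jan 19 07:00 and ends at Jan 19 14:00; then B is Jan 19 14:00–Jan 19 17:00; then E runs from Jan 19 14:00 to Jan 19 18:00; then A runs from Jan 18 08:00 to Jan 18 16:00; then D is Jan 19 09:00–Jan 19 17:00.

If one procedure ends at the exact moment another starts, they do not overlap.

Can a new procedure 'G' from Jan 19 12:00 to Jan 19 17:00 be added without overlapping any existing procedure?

A: ends Jan 18 16:00 at or before G starts Jan 19 12:00 → clear.
C: starts Jan 19 07:00 before G ends Jan 19 17:00, and ends Jan 19 14:00 after G starts Jan 19 12:00 → overlap.
F: starts Jan 19 07:00 before G ends Jan 19 17:00, and ends Jan 19 13:00 after G starts Jan 19 12:00 → overlap.
D: starts Jan 19 09:00 before G ends Jan 19 17:00, and ends Jan 19 17:00 after G starts Jan 19 12:00 → overlap.
B: starts Jan 19 14:00 before G ends Jan 19 17:00, and ends Jan 19 17:00 after G starts Jan 19 12:00 → overlap.
E: starts Jan 19 14:00 before G ends Jan 19 17:00, and ends Jan 19 18:00 after G starts Jan 19 12:00 → overlap.
G overlaps B, C, D, E, F.

No — it overlaps B, C, D, E, F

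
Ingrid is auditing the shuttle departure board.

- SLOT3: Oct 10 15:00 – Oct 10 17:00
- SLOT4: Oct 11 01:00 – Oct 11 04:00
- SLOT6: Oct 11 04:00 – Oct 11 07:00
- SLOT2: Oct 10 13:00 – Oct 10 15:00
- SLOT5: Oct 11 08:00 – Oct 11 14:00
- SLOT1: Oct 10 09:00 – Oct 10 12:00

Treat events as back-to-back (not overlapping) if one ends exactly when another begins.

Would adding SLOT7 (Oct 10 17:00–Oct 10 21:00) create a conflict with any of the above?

No — it doesn't clash with anything

SLOT1: ends Oct 10 12:00 at or before SLOT7 starts Oct 10 17:00 → clear.
SLOT2: ends Oct 10 15:00 at or before SLOT7 starts Oct 10 17:00 → clear.
SLOT3: ends Oct 10 17:00 at or before SLOT7 starts Oct 10 17:00 → clear.
SLOT4: starts Oct 11 01:00 at or after SLOT7 ends Oct 10 21:00 → clear.
SLOT6: starts Oct 11 04:00 at or after SLOT7 ends Oct 10 21:00 → clear.
SLOT5: starts Oct 11 08:00 at or after SLOT7 ends Oct 10 21:00 → clear.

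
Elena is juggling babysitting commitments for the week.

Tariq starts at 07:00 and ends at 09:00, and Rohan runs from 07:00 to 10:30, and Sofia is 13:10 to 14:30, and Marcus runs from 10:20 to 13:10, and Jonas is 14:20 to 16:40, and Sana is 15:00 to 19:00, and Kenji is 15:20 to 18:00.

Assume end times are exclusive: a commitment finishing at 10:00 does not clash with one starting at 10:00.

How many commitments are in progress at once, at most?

Sort all start/end points and keep a running count:
07:00 start Rohan → 1
07:00 start Tariq → 2
09:00 end Tariq → 1
10:20 start Marcus → 2
10:30 end Rohan → 1
13:10 end Marcus → 0
13:10 start Sofia → 1
14:20 start Jonas → 2
14:30 end Sofia → 1
15:00 start Sana → 2
15:20 start Kenji → 3
16:40 end Jonas → 2
18:00 end Kenji → 1
19:00 end Sana → 0
Peak is 3, at 15:20 (Jonas, Kenji, Sana).

3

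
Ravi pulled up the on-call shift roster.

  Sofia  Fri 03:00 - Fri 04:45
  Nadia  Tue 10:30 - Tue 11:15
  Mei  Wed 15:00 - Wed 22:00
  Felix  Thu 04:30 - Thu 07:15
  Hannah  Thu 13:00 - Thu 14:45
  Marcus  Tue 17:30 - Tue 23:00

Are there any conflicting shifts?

No

Check each pair: they overlap iff neither finishes before the other starts.
Sorted by start: Nadia, Marcus, Mei, Felix, Hannah, Sofia.
Marcus starts after Nadia ends, so Nadia has no further overlaps.
Mei starts after Marcus ends, so Marcus has no further overlaps.
Felix starts after Mei ends, so Mei has no further overlaps.
Hannah starts after Felix ends, so Felix has no further overlaps.
Sofia starts after Hannah ends.
Every pair is clear; the schedule has no overlaps.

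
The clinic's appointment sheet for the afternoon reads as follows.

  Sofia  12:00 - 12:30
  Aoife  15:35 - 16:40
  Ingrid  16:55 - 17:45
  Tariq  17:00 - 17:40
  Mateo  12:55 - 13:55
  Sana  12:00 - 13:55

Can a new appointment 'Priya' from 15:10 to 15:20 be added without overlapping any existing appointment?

Yes — the slot is free

Sana: ends 13:55 at or before Priya starts 15:10 → clear.
Sofia: ends 12:30 at or before Priya starts 15:10 → clear.
Mateo: ends 13:55 at or before Priya starts 15:10 → clear.
Aoife: starts 15:35 at or after Priya ends 15:20 → clear.
Ingrid: starts 16:55 at or after Priya ends 15:20 → clear.
Tariq: starts 17:00 at or after Priya ends 15:20 → clear.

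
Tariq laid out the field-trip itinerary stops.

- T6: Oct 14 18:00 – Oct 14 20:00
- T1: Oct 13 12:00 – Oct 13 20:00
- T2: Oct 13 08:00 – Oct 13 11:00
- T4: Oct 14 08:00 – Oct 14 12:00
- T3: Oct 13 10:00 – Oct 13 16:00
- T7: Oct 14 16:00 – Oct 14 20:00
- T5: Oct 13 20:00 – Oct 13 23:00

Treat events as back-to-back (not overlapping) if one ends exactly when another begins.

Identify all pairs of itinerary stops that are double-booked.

T1 & T3, T2 & T3, T6 & T7

Two intervals overlap when each starts before the other ends.
Sorted by start: T2, T3, T1, T5, T4, T7, T6.
T3 starts before T2 ends → T2 and T3 overlap.
T1 starts after T2 ends, so T2 has no further overlaps.
T1 starts before T3 ends → T3 and T1 overlap.
T5 starts after T3 ends, so T3 has no further overlaps.
T5 starts exactly when T1 ends (back-to-back, no overlap), so T1 has no further overlaps.
T4 starts after T5 ends, so T5 has no further overlaps.
T7 starts after T4 ends, so T4 has no further overlaps.
T6 starts before T7 ends → T7 and T6 overlap.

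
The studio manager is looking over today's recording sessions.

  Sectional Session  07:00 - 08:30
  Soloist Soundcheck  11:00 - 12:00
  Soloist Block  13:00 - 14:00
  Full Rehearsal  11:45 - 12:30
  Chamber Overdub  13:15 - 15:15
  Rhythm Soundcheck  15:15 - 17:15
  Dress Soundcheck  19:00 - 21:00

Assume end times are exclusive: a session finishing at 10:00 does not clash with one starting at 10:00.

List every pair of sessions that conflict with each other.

Chamber Overdub & Soloist Block, Full Rehearsal & Soloist Soundcheck

Check each pair: they overlap iff neither finishes before the other starts.
Sorted by start: Sectional Session, Soloist Soundcheck, Full Rehearsal, Soloist Block, Chamber Overdub, Rhythm Soundcheck, Dress Soundcheck.
Soloist Soundcheck starts after Sectional Session ends; Sectional Session is clear from here.
Full Rehearsal starts before Soloist Soundcheck ends → Soloist Soundcheck and Full Rehearsal overlap.
Soloist Block starts after Soloist Soundcheck ends; Soloist Soundcheck is clear from here.
Soloist Block starts after Full Rehearsal ends; Full Rehearsal is clear from here.
Chamber Overdub starts before Soloist Block ends → Soloist Block and Chamber Overdub overlap.
Rhythm Soundcheck starts after Soloist Block ends; Soloist Block is clear from here.
Rhythm Soundcheck starts exactly when Chamber Overdub ends (back-to-back, no overlap); Chamber Overdub is clear from here.
Dress Soundcheck starts after Rhythm Soundcheck ends.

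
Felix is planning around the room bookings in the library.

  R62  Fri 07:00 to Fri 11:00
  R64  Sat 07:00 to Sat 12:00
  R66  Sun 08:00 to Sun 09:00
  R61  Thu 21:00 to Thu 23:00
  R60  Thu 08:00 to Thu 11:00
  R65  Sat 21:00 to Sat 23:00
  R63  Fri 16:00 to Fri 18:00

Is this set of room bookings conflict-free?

Yes

Check each pair: they overlap iff neither finishes before the other starts.
Sorted by start: R60, R61, R62, R63, R64, R65, R66.
R61 starts after R60 ends — done with R60.
R62 starts after R61 ends — done with R61.
R63 starts after R62 ends — done with R62.
R64 starts after R63 ends — done with R63.
R65 starts after R64 ends — done with R64.
R66 starts after R65 ends.
Every pair is clear; the schedule has no overlaps.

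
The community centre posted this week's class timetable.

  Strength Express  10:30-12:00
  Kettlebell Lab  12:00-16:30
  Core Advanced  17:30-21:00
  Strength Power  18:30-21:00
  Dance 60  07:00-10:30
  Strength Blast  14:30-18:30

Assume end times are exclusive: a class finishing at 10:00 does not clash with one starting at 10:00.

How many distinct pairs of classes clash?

3

Sorted by start: Dance 60, Strength Express, Kettlebell Lab, Strength Blast, Core Advanced, Strength Power.
Strength Express starts exactly when Dance 60 ends (back-to-back, no overlap), so nothing later overlaps Dance 60 either.
Kettlebell Lab starts exactly when Strength Express ends (back-to-back, no overlap), so nothing later overlaps Strength Express either.
Strength Blast starts before Kettlebell Lab ends → Kettlebell Lab and Strength Blast overlap.
Core Advanced starts after Kettlebell Lab ends, so nothing later overlaps Kettlebell Lab either.
Core Advanced starts before Strength Blast ends → Strength Blast and Core Advanced overlap.
Strength Power starts exactly when Strength Blast ends (back-to-back, no overlap).
Strength Power starts before Core Advanced ends → Core Advanced and Strength Power overlap.
Overlapping pairs: Core Advanced & Strength Blast, Core Advanced & Strength Power, Kettlebell Lab & Strength Blast — 3 in total.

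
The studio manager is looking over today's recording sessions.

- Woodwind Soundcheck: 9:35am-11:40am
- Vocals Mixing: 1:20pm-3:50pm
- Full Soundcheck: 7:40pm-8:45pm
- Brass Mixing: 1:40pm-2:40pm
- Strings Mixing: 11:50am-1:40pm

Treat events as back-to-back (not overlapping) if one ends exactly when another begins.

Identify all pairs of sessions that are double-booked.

Brass Mixing & Vocals Mixing, Strings Mixing & Vocals Mixing

Sorted by start: Woodwind Soundcheck, Strings Mixing, Vocals Mixing, Brass Mixing, Full Soundcheck.
Strings Mixing starts after Woodwind Soundcheck ends, so nothing later overlaps Woodwind Soundcheck either.
Vocals Mixing starts before Strings Mixing ends → Strings Mixing and Vocals Mixing overlap.
Brass Mixing starts exactly when Strings Mixing ends (back-to-back, no overlap), so nothing later overlaps Strings Mixing either.
Brass Mixing starts before Vocals Mixing ends → Vocals Mixing and Brass Mixing overlap.
Full Soundcheck starts after Vocals Mixing ends.
Full Soundcheck starts after Brass Mixing ends.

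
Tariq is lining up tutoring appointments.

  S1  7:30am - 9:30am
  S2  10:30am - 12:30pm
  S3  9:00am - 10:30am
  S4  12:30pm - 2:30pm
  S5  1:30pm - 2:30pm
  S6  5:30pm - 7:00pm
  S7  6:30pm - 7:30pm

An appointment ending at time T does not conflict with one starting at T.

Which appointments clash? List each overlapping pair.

Sorted by start: S1, S3, S2, S4, S5, S6, S7.
S3 starts before S1 ends → S1 and S3 overlap.
S2 starts after S1 ends — done with S1.
S2 starts exactly when S3 ends (back-to-back, no overlap) — done with S3.
S4 starts exactly when S2 ends (back-to-back, no overlap) — done with S2.
S5 starts before S4 ends → S4 and S5 overlap.
S6 starts after S4 ends — done with S4.
S6 starts after S5 ends — done with S5.
S7 starts before S6 ends → S6 and S7 overlap.

S1 & S3, S4 & S5, S6 & S7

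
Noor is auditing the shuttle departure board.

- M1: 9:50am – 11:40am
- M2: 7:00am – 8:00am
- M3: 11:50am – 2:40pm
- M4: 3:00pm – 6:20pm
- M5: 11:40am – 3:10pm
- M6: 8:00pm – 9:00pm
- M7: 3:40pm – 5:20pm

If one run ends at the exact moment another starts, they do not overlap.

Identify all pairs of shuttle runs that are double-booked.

Sorted by start: M2, M1, M5, M3, M4, M7, M6.
M1 starts after M2 ends, so nothing later overlaps M2 either.
M5 starts exactly when M1 ends (back-to-back, no overlap), so nothing later overlaps M1 either.
M3 starts before M5 ends → M5 and M3 overlap.
M4 starts before M5 ends → M5 and M4 overlap.
M7 starts after M5 ends, so nothing later overlaps M5 either.
M4 starts after M3 ends, so nothing later overlaps M3 either.
M7 starts before M4 ends → M4 and M7 overlap.
M6 starts after M4 ends.
M6 starts after M7 ends.

M3 & M5, M4 & M5, M4 & M7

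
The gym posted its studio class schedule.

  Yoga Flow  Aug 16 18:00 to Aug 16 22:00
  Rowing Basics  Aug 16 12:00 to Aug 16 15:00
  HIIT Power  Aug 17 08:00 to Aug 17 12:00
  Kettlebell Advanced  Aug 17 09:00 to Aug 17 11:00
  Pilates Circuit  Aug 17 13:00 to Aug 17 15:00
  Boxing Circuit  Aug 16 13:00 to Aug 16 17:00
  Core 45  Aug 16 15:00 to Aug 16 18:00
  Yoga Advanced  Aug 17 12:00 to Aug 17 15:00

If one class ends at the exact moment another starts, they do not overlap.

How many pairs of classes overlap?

Check each pair: they overlap iff neither finishes before the other starts.
Sorted by start: Rowing Basics, Boxing Circuit, Core 45, Yoga Flow, HIIT Power, Kettlebell Advanced, Yoga Advanced, Pilates Circuit.
Boxing Circuit starts before Rowing Basics ends → Rowing Basics and Boxing Circuit overlap.
Core 45 starts exactly when Rowing Basics ends (back-to-back, no overlap), so nothing later overlaps Rowing Basics either.
Core 45 starts before Boxing Circuit ends → Boxing Circuit and Core 45 overlap.
Yoga Flow starts after Boxing Circuit ends, so nothing later overlaps Boxing Circuit either.
Yoga Flow starts exactly when Core 45 ends (back-to-back, no overlap), so nothing later overlaps Core 45 either.
HIIT Power starts after Yoga Flow ends, so nothing later overlaps Yoga Flow either.
Kettlebell Advanced starts before HIIT Power ends → HIIT Power and Kettlebell Advanced overlap.
Yoga Advanced starts exactly when HIIT Power ends (back-to-back, no overlap), so nothing later overlaps HIIT Power either.
Yoga Advanced starts after Kettlebell Advanced ends, so nothing later overlaps Kettlebell Advanced either.
Pilates Circuit starts before Yoga Advanced ends → Yoga Advanced and Pilates Circuit overlap.
Overlapping pairs: Boxing Circuit & Core 45, Boxing Circuit & Rowing Basics, HIIT Power & Kettlebell Advanced, Pilates Circuit & Yoga Advanced — 4 in total.

4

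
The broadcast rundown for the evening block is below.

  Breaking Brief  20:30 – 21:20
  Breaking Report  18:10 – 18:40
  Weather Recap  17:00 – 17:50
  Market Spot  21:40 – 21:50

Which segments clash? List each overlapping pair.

no overlapping pairs

Sorted by start: Weather Recap, Breaking Report, Breaking Brief, Market Spot.
Breaking Report starts after Weather Recap ends — done with Weather Recap.
Breaking Brief starts after Breaking Report ends — done with Breaking Report.
Market Spot starts after Breaking Brief ends.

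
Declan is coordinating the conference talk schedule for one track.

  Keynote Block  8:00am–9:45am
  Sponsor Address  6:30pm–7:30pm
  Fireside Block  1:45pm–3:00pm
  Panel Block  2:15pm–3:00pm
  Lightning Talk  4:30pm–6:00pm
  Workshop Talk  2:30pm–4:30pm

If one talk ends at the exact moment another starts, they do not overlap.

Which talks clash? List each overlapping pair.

Two intervals overlap when each starts before the other ends.
Sorted by start: Keynote Block, Fireside Block, Panel Block, Workshop Talk, Lightning Talk, Sponsor Address.
Fireside Block starts after Keynote Block ends, so nothing later overlaps Keynote Block either.
Panel Block starts before Fireside Block ends → Fireside Block and Panel Block overlap.
Workshop Talk starts before Fireside Block ends → Fireside Block and Workshop Talk overlap.
Lightning Talk starts after Fireside Block ends, so nothing later overlaps Fireside Block either.
Workshop Talk starts before Panel Block ends → Panel Block and Workshop Talk overlap.
Lightning Talk starts after Panel Block ends, so nothing later overlaps Panel Block either.
Lightning Talk starts exactly when Workshop Talk ends (back-to-back, no overlap), so nothing later overlaps Workshop Talk either.
Sponsor Address starts after Lightning Talk ends.

Fireside Block & Panel Block, Fireside Block & Workshop Talk, Panel Block & Workshop Talk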